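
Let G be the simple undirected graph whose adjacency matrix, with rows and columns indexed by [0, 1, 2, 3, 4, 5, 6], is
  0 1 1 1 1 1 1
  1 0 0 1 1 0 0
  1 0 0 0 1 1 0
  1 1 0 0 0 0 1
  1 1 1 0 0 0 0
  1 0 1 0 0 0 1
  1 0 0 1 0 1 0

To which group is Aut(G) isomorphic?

D_6

Vertex 0 is the unique vertex of degree 6; the remaining 6 vertices each have degree 3 and induce a cycle, so G is the wheel on 7 vertices with hub 0. Every automorphism fixes the hub and acts on the rim 6-cycle, so Aut(G) ≅ Aut(C_6) = D_6 of order 12.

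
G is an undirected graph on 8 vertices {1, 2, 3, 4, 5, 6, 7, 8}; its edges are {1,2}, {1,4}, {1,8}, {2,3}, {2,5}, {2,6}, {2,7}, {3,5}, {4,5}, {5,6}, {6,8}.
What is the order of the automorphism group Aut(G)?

1

Degrees alone do not determine every vertex (e.g. 1 and 6 both have degree 3), but their neighbour-degree multisets differ: N(1) has degrees [2, 2, 5] while N(6) has degrees [2, 4, 5]. Repeating this refinement separates all vertices, so the only automorphism is the identity.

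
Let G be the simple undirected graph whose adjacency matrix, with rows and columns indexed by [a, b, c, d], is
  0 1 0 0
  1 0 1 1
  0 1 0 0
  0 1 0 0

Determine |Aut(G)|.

6

Vertex b has degree 3 and every other vertex has degree 1, so G is the star K_{1,3} with centre b. Any automorphism fixes the centre and permutes the 3 leaves freely, so Aut(G) ≅ S_3 of order 3! = 6.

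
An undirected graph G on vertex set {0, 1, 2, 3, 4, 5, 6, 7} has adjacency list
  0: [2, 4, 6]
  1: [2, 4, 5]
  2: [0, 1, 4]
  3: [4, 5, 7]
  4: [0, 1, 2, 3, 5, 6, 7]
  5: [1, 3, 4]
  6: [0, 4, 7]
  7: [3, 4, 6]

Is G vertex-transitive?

Vertex 4 is the only vertex of degree 7, so every automorphism fixes it; G is not vertex-transitive.

No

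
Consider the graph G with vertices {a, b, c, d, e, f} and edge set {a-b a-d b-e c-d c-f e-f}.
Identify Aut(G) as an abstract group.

Every vertex has degree 2 and the graph is connected, so G is the 6-cycle C_6. C_6 has 6 rotations and 6 reflections, so Aut(C_6) ≅ D_6 of order 12.

D_6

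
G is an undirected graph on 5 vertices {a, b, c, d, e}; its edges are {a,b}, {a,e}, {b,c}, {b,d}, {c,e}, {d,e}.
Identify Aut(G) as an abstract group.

S_2 × S_3

The vertices split by degree into {b, e} (degree 3) and {a, c, d} (degree 2); every edge runs between the two parts, so G is the complete bipartite graph K_{2,3}. The parts have unequal sizes, so no automorphism swaps them; each part is permuted independently, giving S_2 × S_3 of order 2!·3! = 12.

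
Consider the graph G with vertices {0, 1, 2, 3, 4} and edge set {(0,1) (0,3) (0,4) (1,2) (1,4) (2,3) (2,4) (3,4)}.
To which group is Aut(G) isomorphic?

D_4

Vertex 4 is the unique vertex of degree 4; the remaining 4 vertices each have degree 3 and induce a cycle, so G is the wheel on 5 vertices with hub 4. Every automorphism fixes the hub and acts on the rim 4-cycle, so Aut(G) ≅ Aut(C_4) = D_4 of order 8.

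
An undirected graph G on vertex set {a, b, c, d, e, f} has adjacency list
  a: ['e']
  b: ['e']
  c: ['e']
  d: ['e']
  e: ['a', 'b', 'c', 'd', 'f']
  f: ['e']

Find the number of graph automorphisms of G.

Vertex e has degree 5 and every other vertex has degree 1, so G is the star K_{1,5} with centre e. Any automorphism fixes the centre and permutes the 5 leaves freely, so Aut(G) ≅ S_5 of order 5! = 120.

120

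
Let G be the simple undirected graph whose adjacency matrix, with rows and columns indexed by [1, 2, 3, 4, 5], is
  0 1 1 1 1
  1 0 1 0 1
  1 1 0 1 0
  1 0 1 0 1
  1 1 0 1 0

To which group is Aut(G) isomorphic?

D_4

Vertex 1 is the unique vertex of degree 4; the remaining 4 vertices each have degree 3 and induce a cycle, so G is the wheel on 5 vertices with hub 1. Every automorphism fixes the hub and acts on the rim 4-cycle, so Aut(G) ≅ Aut(C_4) = D_4 of order 8.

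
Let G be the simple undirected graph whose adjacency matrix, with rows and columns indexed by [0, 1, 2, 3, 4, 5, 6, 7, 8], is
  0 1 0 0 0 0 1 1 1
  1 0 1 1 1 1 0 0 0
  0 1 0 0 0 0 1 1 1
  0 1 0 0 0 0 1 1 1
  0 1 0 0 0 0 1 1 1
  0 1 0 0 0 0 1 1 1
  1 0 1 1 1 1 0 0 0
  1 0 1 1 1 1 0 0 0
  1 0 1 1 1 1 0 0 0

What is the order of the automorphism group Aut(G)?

2880

The vertices split by degree into {1, 6, 7, 8} (degree 5) and {0, 2, 3, 4, 5} (degree 4); every edge runs between the two parts, so G is the complete bipartite graph K_{4,5}. Automorphisms preserve the bipartition setwise (since the parts differ in size) and act as S_5 × S_4 within it; |Aut| = 2880.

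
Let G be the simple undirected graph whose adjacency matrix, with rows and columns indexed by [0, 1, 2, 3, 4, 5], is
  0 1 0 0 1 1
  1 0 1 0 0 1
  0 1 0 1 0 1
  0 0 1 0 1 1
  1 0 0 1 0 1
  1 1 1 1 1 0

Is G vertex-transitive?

No

Vertex 5 is the only vertex of degree 5, so every automorphism fixes it; G is not vertex-transitive.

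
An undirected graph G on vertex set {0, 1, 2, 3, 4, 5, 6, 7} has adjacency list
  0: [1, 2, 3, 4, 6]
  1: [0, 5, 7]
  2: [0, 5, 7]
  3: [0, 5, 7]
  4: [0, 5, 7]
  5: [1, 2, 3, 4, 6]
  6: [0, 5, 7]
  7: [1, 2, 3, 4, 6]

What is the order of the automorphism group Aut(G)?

The vertices split by degree into {0, 5, 7} (degree 5) and {1, 2, 3, 4, 6} (degree 3); every edge runs between the two parts, so G is the complete bipartite graph K_{3,5}. Automorphisms preserve the bipartition setwise (since the parts differ in size) and act as S_5 × S_3 within it; |Aut| = 720.

720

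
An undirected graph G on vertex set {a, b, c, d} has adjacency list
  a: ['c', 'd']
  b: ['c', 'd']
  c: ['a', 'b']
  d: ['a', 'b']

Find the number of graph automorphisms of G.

G is 2-regular and connected on 4 vertices, i.e. the cycle C_4. The automorphisms of the 4-cycle are exactly the symmetries of a regular 4-gon: the dihedral group D_4, |D_4| = 8.

8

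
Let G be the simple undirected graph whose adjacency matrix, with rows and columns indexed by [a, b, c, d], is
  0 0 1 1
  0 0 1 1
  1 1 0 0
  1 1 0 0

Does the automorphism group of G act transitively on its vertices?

Yes

G is 2-regular and connected on 4 vertices, i.e. the cycle C_4. C_4 has 4 rotations and 4 reflections, so Aut(C_4) ≅ D_4 of order 8. This group acts transitively on the 4 vertices.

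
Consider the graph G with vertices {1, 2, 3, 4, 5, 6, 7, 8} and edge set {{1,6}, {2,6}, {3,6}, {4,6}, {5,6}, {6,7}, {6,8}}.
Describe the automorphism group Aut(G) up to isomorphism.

S_7

Vertex 6 has degree 7 and every other vertex has degree 1, so G is the star K_{1,7} with centre 6. The 7 leaves are pairwise interchangeable while the centre is fixed, giving Aut(G) = S_7.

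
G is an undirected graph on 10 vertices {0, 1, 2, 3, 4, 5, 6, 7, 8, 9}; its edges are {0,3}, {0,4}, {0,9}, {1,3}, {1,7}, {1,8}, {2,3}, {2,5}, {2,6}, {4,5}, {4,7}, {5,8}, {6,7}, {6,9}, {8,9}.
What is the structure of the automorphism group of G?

S_5

G is 3-regular on 10 vertices with no triangles and no 4-cycles (girth 5): this is the Petersen graph. Viewing the Petersen graph as the Kneser graph K(5,2) — vertices are 2-subsets of {1,…,5}, edges join disjoint pairs — its automorphisms are exactly the permutations of the 5-element set, so Aut ≅ S_5 of order 120.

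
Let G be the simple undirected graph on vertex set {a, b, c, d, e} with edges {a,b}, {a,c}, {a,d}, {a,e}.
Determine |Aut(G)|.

24

Vertex a has degree 4 and every other vertex has degree 1, so G is the star K_{1,4} with centre a. Any automorphism fixes the centre and permutes the 4 leaves freely, so Aut(G) ≅ S_4 of order 4! = 24.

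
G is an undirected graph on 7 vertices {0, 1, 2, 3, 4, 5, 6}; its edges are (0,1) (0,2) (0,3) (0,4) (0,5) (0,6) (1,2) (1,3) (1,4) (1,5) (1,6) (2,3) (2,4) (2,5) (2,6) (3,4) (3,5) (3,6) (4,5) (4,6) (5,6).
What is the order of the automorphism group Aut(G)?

All 7 vertices are pairwise adjacent: G = K_7. Any permutation of the 7 vertices preserves K_7, so Aut(K_7) = S_7 of order 7! = 5040.

5040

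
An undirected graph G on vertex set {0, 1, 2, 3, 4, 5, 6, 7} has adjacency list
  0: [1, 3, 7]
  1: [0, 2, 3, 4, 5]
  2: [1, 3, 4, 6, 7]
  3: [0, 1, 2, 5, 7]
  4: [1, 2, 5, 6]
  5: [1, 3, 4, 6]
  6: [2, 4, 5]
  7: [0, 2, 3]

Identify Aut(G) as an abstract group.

The degree sequence is [3, 5, 5, 5, 4, 4, 3, 3]. Checking the degree-preserving permutations of the vertex set shows that none except the identity preserves every edge, so Aut(G) is trivial.

the trivial group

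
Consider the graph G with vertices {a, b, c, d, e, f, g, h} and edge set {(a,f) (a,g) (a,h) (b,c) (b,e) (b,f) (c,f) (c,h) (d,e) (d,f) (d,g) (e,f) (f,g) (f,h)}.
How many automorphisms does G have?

Vertex f is the unique vertex of degree 7; the remaining 7 vertices each have degree 3 and induce a cycle, so G is the wheel on 8 vertices with hub f. Every automorphism fixes the hub and acts on the rim 7-cycle, so Aut(G) ≅ Aut(C_7) = D_7 of order 14.

14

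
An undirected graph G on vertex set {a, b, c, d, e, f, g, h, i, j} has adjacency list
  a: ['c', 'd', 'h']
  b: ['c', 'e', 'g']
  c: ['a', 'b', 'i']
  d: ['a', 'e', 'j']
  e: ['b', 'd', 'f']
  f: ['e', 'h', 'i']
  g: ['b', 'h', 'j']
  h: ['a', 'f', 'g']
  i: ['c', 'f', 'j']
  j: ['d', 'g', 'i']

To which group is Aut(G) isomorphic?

G is 3-regular on 10 vertices with no triangles and no 4-cycles (girth 5): this is the Petersen graph. Viewing the Petersen graph as the Kneser graph K(5,2) — vertices are 2-subsets of {1,…,5}, edges join disjoint pairs — its automorphisms are exactly the permutations of the 5-element set, so Aut ≅ S_5 of order 120.

S_5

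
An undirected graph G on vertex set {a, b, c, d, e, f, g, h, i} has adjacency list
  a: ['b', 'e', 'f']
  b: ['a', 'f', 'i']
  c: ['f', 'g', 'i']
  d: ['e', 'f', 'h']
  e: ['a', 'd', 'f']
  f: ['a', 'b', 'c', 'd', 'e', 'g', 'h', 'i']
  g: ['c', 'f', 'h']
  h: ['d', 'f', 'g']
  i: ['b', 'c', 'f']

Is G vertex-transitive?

No

Vertex f is the only vertex of degree 8, so every automorphism fixes it; G is not vertex-transitive.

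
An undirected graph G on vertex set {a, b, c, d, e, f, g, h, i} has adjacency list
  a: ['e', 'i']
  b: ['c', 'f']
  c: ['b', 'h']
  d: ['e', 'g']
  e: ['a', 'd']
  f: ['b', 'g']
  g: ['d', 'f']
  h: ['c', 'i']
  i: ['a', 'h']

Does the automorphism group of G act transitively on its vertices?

Every vertex has degree 2 and the graph is connected, so G is the 9-cycle C_9. C_9 has 9 rotations and 9 reflections, so Aut(C_9) ≅ D_9 of order 18. Under this action every vertex can be carried to every other, so G is vertex-transitive.

Yes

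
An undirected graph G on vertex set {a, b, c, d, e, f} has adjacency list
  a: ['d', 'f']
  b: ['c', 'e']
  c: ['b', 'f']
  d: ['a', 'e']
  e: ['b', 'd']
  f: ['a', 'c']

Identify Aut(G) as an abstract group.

Every vertex has degree 2 and the graph is connected, so G is the 6-cycle C_6. The automorphisms of the 6-cycle are exactly the symmetries of a regular 6-gon: the dihedral group D_6, |D_6| = 12.

the dihedral group of order 12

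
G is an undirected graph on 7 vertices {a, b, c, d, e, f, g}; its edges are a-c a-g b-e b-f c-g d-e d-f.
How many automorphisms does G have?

G has two connected components, {b, d, e, f} and {a, c, g}; each is 2-regular, so G = C_4 ⊔ C_3. No automorphism exchanges components of different sizes, hence Aut(G) is the direct product D_3 × D_4, order 48.

48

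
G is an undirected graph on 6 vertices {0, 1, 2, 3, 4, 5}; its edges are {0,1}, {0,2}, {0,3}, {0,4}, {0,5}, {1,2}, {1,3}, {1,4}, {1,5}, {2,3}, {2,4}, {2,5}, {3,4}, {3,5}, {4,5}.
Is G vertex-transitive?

Yes

All 6 vertices are pairwise adjacent: G = K_6. Any permutation of the 6 vertices preserves K_6, so Aut(K_6) = S_6 of order 6! = 720. Under this action every vertex can be carried to every other, so G is vertex-transitive.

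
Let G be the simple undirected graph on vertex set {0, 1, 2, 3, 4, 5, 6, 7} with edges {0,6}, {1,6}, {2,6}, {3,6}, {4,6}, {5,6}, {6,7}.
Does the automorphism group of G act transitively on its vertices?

Vertex 6 is the only vertex of degree 7, so every automorphism fixes it; G is not vertex-transitive.

No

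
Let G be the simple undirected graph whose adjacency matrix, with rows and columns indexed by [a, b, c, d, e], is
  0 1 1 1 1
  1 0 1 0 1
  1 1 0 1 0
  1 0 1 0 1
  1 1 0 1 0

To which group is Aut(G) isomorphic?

D_4

Vertex a is the unique vertex of degree 4; the remaining 4 vertices each have degree 3 and induce a cycle, so G is the wheel on 5 vertices with hub a. With the hub fixed, the remaining symmetry is that of the rim cycle C_4, giving the dihedral group D_4.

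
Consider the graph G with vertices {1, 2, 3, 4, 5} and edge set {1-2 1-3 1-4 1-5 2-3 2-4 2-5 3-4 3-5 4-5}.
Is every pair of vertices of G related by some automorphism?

Yes

All 5 vertices are pairwise adjacent: G = K_5. Any permutation of the 5 vertices preserves K_5, so Aut(K_5) = S_5 of order 5! = 120. Under this action every vertex can be carried to every other, so G is vertex-transitive.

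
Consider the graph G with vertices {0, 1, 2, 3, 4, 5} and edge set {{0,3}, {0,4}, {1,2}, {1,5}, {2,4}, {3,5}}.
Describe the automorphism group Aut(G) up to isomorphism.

D_6

Every vertex has degree 2 and the graph is connected, so G is the 6-cycle C_6. The automorphisms of the 6-cycle are exactly the symmetries of a regular 6-gon: the dihedral group D_6, |D_6| = 12.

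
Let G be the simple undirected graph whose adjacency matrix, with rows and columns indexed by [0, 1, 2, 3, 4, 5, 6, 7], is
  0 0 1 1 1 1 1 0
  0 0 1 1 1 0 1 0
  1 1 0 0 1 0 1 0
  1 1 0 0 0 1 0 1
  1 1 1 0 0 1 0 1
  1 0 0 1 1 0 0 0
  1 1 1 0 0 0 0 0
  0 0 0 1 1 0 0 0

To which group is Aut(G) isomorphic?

the trivial group

Degrees alone do not determine every vertex (e.g. 0 and 4 both have degree 5), but their neighbour-degree multisets differ: N(0) has degrees [3, 3, 4, 4, 5] while N(4) has degrees [2, 3, 4, 4, 5]. Repeating this refinement separates all vertices, so the only automorphism is the identity.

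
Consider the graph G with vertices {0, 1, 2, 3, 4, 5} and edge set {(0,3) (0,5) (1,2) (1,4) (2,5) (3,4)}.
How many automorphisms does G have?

Every vertex has degree 2 and the graph is connected, so G is the 6-cycle C_6. C_6 has 6 rotations and 6 reflections, so Aut(C_6) ≅ D_6 of order 12.

12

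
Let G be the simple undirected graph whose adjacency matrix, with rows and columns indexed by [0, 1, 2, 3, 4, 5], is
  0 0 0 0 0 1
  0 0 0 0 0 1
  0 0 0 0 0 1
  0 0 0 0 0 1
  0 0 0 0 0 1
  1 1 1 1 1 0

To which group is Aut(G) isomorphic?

Vertex 5 has degree 5 and every other vertex has degree 1, so G is the star K_{1,5} with centre 5. Any automorphism fixes the centre and permutes the 5 leaves freely, so Aut(G) ≅ S_5 of order 5! = 120.

the symmetric group on 5 letters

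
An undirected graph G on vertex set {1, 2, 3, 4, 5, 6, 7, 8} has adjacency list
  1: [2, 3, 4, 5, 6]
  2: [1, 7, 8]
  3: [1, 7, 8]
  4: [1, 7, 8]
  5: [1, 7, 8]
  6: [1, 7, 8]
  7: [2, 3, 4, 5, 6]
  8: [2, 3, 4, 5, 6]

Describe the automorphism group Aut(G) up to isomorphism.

The vertices split by degree into {1, 7, 8} (degree 5) and {2, 3, 4, 5, 6} (degree 3); every edge runs between the two parts, so G is the complete bipartite graph K_{3,5}. The parts have unequal sizes, so no automorphism swaps them; each part is permuted independently, giving S_3 × S_5 of order 3!·5! = 720.

S_3 × S_5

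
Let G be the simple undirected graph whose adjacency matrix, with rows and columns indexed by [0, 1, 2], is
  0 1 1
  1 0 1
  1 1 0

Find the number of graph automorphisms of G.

Every vertex has degree 2, so G is the complete graph K_3. Any permutation of the 3 vertices preserves K_3, so Aut(K_3) = S_3 of order 3! = 6.

6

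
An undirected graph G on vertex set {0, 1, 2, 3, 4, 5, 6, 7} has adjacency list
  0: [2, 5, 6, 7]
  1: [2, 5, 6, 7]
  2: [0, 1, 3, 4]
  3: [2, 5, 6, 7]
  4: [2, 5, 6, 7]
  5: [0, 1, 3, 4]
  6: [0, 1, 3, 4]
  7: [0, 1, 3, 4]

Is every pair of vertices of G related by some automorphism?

Yes

G is 4-regular and bipartite with parts {2, 5, 6, 7} and {0, 1, 3, 4} (each part is independent and every cross-pair is an edge), so G = K_{4,4}. Aut(K_{4,4}) is the wreath product S_4 ≀ Z_2: permute within each part, then optionally swap the parts; |Aut| = 2·(4!)² = 1152. Under this action every vertex can be carried to every other, so G is vertex-transitive.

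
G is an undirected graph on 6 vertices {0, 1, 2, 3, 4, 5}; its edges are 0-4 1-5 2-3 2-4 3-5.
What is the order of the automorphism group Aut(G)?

2

The degree sequence is [1, 1, 2, 2, 2, 2]; the two degree-1 vertices 0 and 1 are the ends of a path, so G = P_6. The only nontrivial automorphism of a path is the end-to-end reflection, so Aut(G) ≅ Z_2.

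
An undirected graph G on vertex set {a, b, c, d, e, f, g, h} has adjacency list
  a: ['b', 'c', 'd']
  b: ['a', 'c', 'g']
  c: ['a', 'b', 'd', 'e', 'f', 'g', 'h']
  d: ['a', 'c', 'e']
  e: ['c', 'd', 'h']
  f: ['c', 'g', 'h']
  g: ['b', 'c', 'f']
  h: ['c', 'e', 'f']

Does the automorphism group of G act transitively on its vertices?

No

Vertex c is the only vertex of degree 7, so every automorphism fixes it; G is not vertex-transitive.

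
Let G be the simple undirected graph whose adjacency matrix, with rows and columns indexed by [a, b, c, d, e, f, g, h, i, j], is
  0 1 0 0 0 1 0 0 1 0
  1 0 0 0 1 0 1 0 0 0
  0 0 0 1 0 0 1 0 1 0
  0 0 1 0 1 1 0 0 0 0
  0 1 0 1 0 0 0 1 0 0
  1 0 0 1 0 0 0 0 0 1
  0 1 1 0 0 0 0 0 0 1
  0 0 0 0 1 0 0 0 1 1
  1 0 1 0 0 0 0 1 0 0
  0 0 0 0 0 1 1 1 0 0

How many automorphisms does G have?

120

G is 3-regular on 10 vertices with no triangles and no 4-cycles (girth 5): this is the Petersen graph. Viewing the Petersen graph as the Kneser graph K(5,2) — vertices are 2-subsets of {1,…,5}, edges join disjoint pairs — its automorphisms are exactly the permutations of the 5-element set, so Aut ≅ S_5 of order 120.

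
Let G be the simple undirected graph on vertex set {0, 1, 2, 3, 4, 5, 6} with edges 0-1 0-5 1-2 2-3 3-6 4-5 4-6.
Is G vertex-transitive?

Yes

Every vertex has degree 2 and the graph is connected, so G is the 7-cycle C_7. The automorphisms of the 7-cycle are exactly the symmetries of a regular 7-gon: the dihedral group D_7, |D_7| = 14. This group acts transitively on the 7 vertices.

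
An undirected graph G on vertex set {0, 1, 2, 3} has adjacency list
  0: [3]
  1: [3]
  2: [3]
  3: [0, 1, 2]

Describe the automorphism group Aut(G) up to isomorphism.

S_3

Vertex 3 has degree 3 and every other vertex has degree 1, so G is the star K_{1,3} with centre 3. Any automorphism fixes the centre and permutes the 3 leaves freely, so Aut(G) ≅ S_3 of order 3! = 6.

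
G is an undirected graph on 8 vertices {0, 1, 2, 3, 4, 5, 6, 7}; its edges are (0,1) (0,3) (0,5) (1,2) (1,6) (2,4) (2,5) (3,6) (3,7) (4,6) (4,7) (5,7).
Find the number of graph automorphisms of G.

G is 3-regular and bipartite on 2^3 = 8 vertices with girth 4; it is the hypercube graph Q_3. Aut(Q_3) consists of the signed permutations of the 3 coordinate axes: 3! permutations times 2^3 sign flips, so |Aut| = 2^3·3! = 48.

48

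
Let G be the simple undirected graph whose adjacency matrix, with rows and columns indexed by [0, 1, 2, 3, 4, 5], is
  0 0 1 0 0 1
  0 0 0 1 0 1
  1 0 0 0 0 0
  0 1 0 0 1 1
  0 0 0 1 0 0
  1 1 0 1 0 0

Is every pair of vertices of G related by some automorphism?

No

Automorphisms preserve degree, but G has vertices of degree 1 and vertices of degree 3; no automorphism maps one to the other, so G is not vertex-transitive.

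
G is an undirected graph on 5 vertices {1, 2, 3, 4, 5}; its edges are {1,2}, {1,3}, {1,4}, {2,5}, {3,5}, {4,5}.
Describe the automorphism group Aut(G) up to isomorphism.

The vertices split by degree into {1, 5} (degree 3) and {2, 3, 4} (degree 2); every edge runs between the two parts, so G is the complete bipartite graph K_{2,3}. The parts have unequal sizes, so no automorphism swaps them; each part is permuted independently, giving S_3 × S_2 of order 3!·2! = 12.

S_3 × S_2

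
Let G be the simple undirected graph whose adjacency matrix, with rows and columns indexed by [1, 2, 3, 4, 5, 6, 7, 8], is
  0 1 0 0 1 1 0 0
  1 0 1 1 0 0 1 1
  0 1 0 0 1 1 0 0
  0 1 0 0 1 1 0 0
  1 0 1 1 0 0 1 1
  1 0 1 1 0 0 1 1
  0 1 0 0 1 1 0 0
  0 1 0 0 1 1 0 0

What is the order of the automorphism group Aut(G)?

720

The vertices split by degree into {2, 5, 6} (degree 5) and {1, 3, 4, 7, 8} (degree 3); every edge runs between the two parts, so G is the complete bipartite graph K_{3,5}. Automorphisms preserve the bipartition setwise (since the parts differ in size) and act as S_5 × S_3 within it; |Aut| = 720.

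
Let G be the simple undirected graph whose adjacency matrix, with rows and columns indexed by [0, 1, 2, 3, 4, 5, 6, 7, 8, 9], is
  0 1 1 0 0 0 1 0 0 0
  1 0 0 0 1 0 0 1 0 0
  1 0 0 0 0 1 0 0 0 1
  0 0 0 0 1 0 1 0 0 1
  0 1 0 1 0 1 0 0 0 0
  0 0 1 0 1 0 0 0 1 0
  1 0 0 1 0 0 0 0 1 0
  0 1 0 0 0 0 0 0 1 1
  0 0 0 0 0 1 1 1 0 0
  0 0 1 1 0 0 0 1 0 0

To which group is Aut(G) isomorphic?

G is 3-regular on 10 vertices with no triangles and no 4-cycles (girth 5): this is the Petersen graph. It is a classical fact that the Petersen graph has automorphism group S_5 (order 120), arising from its description as the Kneser graph K(5,2).

S_5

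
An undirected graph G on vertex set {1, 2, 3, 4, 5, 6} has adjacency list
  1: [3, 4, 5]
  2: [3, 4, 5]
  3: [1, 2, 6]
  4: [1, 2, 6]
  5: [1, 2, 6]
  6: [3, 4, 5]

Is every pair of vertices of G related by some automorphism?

G is 3-regular and bipartite with parts {1, 2, 6} and {3, 4, 5} (each part is independent and every cross-pair is an edge), so G = K_{3,3}. Each part can be permuted independently (S_3 × S_3) and the two equal-size parts can also be swapped, giving (S_3 × S_3) ⋊ Z_2 of order 2·(3!)² = 72. This group acts transitively on the 6 vertices.

Yes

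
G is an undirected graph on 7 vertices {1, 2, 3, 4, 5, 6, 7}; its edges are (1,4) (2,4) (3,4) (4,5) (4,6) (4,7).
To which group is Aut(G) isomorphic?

the symmetric group on 6 letters

Vertex 4 has degree 6 and every other vertex has degree 1, so G is the star K_{1,6} with centre 4. Any automorphism fixes the centre and permutes the 6 leaves freely, so Aut(G) ≅ S_6 of order 6! = 720.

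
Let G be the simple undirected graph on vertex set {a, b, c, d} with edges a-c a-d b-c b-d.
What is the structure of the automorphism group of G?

G is 2-regular and bipartite with parts {c, d} and {a, b} (each part is independent and every cross-pair is an edge), so G = K_{2,2}. Aut(K_{2,2}) is the wreath product S_2 ≀ Z_2: permute within each part, then optionally swap the parts; |Aut| = 2·(2!)² = 8.

S_2 ≀ Z_2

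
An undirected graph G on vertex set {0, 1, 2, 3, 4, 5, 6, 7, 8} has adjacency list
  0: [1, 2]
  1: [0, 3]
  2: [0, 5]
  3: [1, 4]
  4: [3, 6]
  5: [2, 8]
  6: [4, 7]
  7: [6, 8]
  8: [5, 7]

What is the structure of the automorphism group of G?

G is 2-regular and connected on 9 vertices, i.e. the cycle C_9. C_9 has 9 rotations and 9 reflections, so Aut(C_9) ≅ D_9 of order 18.

the dihedral group of order 18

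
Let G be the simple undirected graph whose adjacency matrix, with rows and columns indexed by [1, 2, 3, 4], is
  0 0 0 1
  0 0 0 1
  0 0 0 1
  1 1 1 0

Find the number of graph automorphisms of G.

Vertex 4 has degree 3 and every other vertex has degree 1, so G is the star K_{1,3} with centre 4. The 3 leaves are pairwise interchangeable while the centre is fixed, giving Aut(G) = S_3.

6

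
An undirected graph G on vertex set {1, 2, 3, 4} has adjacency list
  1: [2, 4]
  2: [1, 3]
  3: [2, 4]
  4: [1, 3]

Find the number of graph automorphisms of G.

8

Every vertex has degree 2 and the graph is connected, so G is the 4-cycle C_4. The automorphisms of the 4-cycle are exactly the symmetries of a regular 4-gon: the dihedral group D_4, |D_4| = 8.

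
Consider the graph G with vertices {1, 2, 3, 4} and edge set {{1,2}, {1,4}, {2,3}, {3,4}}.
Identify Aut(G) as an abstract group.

G is 2-regular and bipartite on 2^2 = 4 vertices with girth 4; it is the hypercube graph Q_2. The symmetry group of the 2-cube is the hyperoctahedral group B_2 = Z_2 ≀ S_2, of order 2^2·2! = 8.

D_4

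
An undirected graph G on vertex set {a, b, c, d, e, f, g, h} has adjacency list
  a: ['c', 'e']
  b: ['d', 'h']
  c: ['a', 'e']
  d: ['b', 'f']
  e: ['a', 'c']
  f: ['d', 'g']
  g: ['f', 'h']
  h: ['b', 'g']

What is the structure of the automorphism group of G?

D_3 × D_5

G has two connected components, {b, d, f, g, h} and {a, c, e}; each is 2-regular, so G = C_5 ⊔ C_3. The components are non-isomorphic (different sizes), so Aut(G) = Aut(C_3) × Aut(C_5) = D_3 × D_5 of order 6·10 = 60.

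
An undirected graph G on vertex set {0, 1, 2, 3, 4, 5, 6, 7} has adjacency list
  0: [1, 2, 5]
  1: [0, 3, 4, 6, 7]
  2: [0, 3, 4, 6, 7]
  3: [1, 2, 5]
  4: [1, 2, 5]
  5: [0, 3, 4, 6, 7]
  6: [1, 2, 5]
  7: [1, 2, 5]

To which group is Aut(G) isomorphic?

S_3 × S_5

The vertices split by degree into {1, 2, 5} (degree 5) and {0, 3, 4, 6, 7} (degree 3); every edge runs between the two parts, so G is the complete bipartite graph K_{3,5}. Automorphisms preserve the bipartition setwise (since the parts differ in size) and act as S_3 × S_5 within it; |Aut| = 720.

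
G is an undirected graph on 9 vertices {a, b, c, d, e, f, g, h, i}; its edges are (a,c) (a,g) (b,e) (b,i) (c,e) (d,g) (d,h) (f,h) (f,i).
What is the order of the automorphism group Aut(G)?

18

G is 2-regular and connected on 9 vertices, i.e. the cycle C_9. C_9 has 9 rotations and 9 reflections, so Aut(C_9) ≅ D_9 of order 18.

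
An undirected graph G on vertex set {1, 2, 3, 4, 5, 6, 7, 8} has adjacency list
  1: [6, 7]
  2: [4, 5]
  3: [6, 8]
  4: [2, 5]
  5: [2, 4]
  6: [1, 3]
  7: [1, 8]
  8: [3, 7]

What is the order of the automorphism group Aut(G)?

G has two connected components, {1, 3, 6, 7, 8} and {2, 4, 5}; each is 2-regular, so G = C_5 ⊔ C_3. The components are non-isomorphic (different sizes), so Aut(G) = Aut(C_3) × Aut(C_5) = D_3 × D_5 of order 6·10 = 60.

60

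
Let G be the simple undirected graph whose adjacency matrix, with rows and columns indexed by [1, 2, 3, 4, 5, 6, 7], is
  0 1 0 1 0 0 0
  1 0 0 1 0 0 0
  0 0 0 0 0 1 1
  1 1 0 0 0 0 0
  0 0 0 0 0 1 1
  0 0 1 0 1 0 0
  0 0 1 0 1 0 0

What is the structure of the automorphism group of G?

D_4 × D_3

G has two connected components, {3, 5, 6, 7} and {1, 2, 4}; each is 2-regular, so G = C_4 ⊔ C_3. The components are non-isomorphic (different sizes), so Aut(G) = Aut(C_4) × Aut(C_3) = D_4 × D_3 of order 8·6 = 48.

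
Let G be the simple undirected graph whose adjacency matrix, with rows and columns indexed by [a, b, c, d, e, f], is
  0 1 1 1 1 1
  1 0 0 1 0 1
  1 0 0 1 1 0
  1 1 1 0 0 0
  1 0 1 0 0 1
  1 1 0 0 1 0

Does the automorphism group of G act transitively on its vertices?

No

Vertex a is the only vertex of degree 5, so every automorphism fixes it; G is not vertex-transitive.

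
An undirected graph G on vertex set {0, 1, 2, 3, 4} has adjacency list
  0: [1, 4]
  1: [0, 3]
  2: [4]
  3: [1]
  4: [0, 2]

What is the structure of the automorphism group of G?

The degree sequence is [2, 2, 1, 1, 2]; the two degree-1 vertices 2 and 3 are the ends of a path, so G = P_5. A path has exactly one nontrivial symmetry — reversal — giving Aut(G) of order 2.

Z_2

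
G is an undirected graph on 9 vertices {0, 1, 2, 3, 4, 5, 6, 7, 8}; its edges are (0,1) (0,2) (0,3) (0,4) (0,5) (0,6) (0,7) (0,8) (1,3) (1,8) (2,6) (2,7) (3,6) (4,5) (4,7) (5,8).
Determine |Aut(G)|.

Vertex 0 is the unique vertex of degree 8; the remaining 8 vertices each have degree 3 and induce a cycle, so G is the wheel on 9 vertices with hub 0. Every automorphism fixes the hub and acts on the rim 8-cycle, so Aut(G) ≅ Aut(C_8) = D_8 of order 16.

16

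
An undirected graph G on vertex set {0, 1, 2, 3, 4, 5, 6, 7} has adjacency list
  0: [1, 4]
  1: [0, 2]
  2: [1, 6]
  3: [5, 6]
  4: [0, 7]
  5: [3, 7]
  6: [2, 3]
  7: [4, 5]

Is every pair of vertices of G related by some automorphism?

G is 2-regular and connected on 8 vertices, i.e. the cycle C_8. The automorphisms of the 8-cycle are exactly the symmetries of a regular 8-gon: the dihedral group D_8, |D_8| = 16. Under this action every vertex can be carried to every other, so G is vertex-transitive.

Yes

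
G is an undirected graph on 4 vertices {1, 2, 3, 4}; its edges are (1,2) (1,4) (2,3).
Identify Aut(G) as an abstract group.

The degree sequence is [2, 2, 1, 1]; the two degree-1 vertices 3 and 4 are the ends of a path, so G = P_4. The only nontrivial automorphism of a path is the end-to-end reflection, so Aut(G) ≅ Z_2.

Z_2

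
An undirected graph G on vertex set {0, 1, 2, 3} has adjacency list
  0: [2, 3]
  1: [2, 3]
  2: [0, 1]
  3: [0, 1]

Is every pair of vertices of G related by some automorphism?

Yes

Every vertex has degree 2 and the graph is connected, so G is the 4-cycle C_4. The automorphisms of the 4-cycle are exactly the symmetries of a regular 4-gon: the dihedral group D_4, |D_4| = 8. Under this action every vertex can be carried to every other, so G is vertex-transitive.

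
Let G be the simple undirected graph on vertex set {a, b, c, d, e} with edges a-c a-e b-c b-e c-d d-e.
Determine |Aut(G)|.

12

The vertices split by degree into {c, e} (degree 3) and {a, b, d} (degree 2); every edge runs between the two parts, so G is the complete bipartite graph K_{2,3}. Automorphisms preserve the bipartition setwise (since the parts differ in size) and act as S_3 × S_2 within it; |Aut| = 12.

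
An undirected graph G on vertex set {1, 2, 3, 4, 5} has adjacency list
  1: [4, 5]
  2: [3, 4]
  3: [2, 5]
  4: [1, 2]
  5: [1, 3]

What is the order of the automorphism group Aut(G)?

10

Every vertex has degree 2 and the graph is connected, so G is the 5-cycle C_5. C_5 has 5 rotations and 5 reflections, so Aut(C_5) ≅ D_5 of order 10.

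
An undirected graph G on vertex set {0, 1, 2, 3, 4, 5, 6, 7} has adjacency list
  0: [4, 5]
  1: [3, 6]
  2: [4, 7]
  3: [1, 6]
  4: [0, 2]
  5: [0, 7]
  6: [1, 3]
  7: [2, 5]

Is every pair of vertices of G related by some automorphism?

No

G has two connected components, {0, 2, 4, 5, 7} and {1, 3, 6}; each is 2-regular, so G = C_5 ⊔ C_3. The orbit of 0 under Aut(G) is {0, 2, 4, 5, 7}, which does not contain 1, so G is not vertex-transitive.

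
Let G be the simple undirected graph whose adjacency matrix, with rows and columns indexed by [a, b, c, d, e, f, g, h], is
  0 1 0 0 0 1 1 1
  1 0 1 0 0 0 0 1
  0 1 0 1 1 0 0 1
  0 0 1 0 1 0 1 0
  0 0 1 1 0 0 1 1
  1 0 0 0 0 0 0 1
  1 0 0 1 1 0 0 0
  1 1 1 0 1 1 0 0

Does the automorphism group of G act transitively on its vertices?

Vertex f is the only vertex of degree 2, so every automorphism fixes it; G is not vertex-transitive.

No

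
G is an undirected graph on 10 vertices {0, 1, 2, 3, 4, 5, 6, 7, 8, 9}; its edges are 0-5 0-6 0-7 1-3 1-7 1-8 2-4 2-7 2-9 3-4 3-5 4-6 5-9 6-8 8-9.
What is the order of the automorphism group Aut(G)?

120

G is 3-regular on 10 vertices with no triangles and no 4-cycles (girth 5): this is the Petersen graph. It is a classical fact that the Petersen graph has automorphism group S_5 (order 120), arising from its description as the Kneser graph K(5,2).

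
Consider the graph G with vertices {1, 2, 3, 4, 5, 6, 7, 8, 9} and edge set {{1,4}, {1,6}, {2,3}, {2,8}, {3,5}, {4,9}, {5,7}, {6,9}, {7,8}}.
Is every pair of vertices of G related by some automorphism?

G has two connected components, {2, 3, 5, 7, 8} and {1, 4, 6, 9}; each is 2-regular, so G = C_5 ⊔ C_4. The orbit of 1 under Aut(G) is {1, 4, 6, 9}, which does not contain 2, so G is not vertex-transitive.

No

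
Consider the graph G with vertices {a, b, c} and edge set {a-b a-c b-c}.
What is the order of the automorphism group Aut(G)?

Every vertex has degree 2, so G is the complete graph K_3. Every bijection on the vertex set is an automorphism of K_3; hence Aut(K_3) ≅ S_3, order 6.

6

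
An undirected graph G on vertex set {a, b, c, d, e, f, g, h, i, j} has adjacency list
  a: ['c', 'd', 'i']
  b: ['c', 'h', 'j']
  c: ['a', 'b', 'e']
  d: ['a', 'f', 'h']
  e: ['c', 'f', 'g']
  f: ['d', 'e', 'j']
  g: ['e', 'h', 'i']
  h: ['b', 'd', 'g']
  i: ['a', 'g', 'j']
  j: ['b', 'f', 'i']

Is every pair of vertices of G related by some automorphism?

Yes

G is 3-regular on 10 vertices with no triangles and no 4-cycles (girth 5): this is the Petersen graph. It is a classical fact that the Petersen graph has automorphism group S_5 (order 120), arising from its description as the Kneser graph K(5,2). Under this action every vertex can be carried to every other, so G is vertex-transitive.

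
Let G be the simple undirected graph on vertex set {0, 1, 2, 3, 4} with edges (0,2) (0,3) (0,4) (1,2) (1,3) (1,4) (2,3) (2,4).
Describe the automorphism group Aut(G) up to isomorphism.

D_4

Vertex 2 is the unique vertex of degree 4; the remaining 4 vertices each have degree 3 and induce a cycle, so G is the wheel on 5 vertices with hub 2. With the hub fixed, the remaining symmetry is that of the rim cycle C_4, giving the dihedral group D_4.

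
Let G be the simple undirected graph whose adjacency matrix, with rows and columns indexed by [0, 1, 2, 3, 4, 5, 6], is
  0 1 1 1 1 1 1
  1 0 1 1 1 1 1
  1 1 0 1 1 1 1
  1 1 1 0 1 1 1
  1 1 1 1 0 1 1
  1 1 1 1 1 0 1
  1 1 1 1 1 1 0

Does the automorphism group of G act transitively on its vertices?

All 7 vertices are pairwise adjacent: G = K_7. Every bijection on the vertex set is an automorphism of K_7; hence Aut(K_7) ≅ S_7, order 5040. Under this action every vertex can be carried to every other, so G is vertex-transitive.

Yes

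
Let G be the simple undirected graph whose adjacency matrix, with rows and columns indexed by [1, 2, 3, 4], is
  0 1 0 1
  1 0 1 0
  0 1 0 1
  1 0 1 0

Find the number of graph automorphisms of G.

G is 2-regular and bipartite on 2^2 = 4 vertices with girth 4; it is the hypercube graph Q_2. Aut(Q_2) consists of the signed permutations of the 2 coordinate axes: 2! permutations times 2^2 sign flips, so |Aut| = 2^2·2! = 8.

8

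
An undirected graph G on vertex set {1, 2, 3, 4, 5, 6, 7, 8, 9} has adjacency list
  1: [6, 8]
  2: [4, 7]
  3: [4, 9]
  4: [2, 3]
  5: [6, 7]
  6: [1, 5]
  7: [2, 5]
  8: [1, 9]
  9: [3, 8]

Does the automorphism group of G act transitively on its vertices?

G is 2-regular and connected on 9 vertices, i.e. the cycle C_9. The automorphisms of the 9-cycle are exactly the symmetries of a regular 9-gon: the dihedral group D_9, |D_9| = 18. Under this action every vertex can be carried to every other, so G is vertex-transitive.

Yes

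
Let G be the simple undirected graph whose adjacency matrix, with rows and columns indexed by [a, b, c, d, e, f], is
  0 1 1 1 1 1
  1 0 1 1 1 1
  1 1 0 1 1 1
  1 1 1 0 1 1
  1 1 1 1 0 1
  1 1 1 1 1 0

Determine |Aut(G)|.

720

All 6 vertices are pairwise adjacent: G = K_6. Any permutation of the 6 vertices preserves K_6, so Aut(K_6) = S_6 of order 6! = 720.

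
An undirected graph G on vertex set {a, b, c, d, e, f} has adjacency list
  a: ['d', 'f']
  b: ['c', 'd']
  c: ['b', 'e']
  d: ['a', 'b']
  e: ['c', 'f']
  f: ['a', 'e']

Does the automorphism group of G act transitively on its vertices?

Yes

Every vertex has degree 2 and the graph is connected, so G is the 6-cycle C_6. The automorphisms of the 6-cycle are exactly the symmetries of a regular 6-gon: the dihedral group D_6, |D_6| = 12. Under this action every vertex can be carried to every other, so G is vertex-transitive.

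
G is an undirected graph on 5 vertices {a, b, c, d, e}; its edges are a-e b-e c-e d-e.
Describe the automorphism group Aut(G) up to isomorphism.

Vertex e has degree 4 and every other vertex has degree 1, so G is the star K_{1,4} with centre e. The 4 leaves are pairwise interchangeable while the centre is fixed, giving Aut(G) = S_4.

the symmetric group on 4 letters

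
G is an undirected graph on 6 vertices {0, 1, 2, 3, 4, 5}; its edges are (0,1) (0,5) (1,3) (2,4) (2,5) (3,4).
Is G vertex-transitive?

Yes

Every vertex has degree 2 and the graph is connected, so G is the 6-cycle C_6. The automorphisms of the 6-cycle are exactly the symmetries of a regular 6-gon: the dihedral group D_6, |D_6| = 12. Under this action every vertex can be carried to every other, so G is vertex-transitive.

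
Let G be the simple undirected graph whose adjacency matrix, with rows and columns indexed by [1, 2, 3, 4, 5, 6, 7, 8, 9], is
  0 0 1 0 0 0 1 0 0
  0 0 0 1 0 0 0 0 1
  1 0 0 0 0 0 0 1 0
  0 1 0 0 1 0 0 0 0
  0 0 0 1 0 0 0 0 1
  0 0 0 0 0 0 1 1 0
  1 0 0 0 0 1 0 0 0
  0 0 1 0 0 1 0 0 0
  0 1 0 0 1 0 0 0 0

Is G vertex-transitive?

G has two connected components, {1, 3, 6, 7, 8} and {2, 4, 5, 9}; each is 2-regular, so G = C_5 ⊔ C_4. The orbit of 1 under Aut(G) is {1, 3, 6, 7, 8}, which does not contain 2, so G is not vertex-transitive.

No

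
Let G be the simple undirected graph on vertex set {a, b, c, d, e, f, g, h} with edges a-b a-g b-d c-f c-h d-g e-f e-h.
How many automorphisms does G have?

128

G has two connected components, {a, b, d, g} and {c, e, f, h}; each is 2-regular, so G = C_4 ⊔ C_4. Aut of a disjoint union of two copies of C_4 is the wreath product D_4 ≀ Z_2, of order 2·8² = 128.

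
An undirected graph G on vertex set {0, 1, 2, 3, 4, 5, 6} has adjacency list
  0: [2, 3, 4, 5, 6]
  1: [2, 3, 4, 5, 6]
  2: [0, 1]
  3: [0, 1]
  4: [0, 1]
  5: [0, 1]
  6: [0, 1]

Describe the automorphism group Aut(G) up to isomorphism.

S_5 × S_2

The vertices split by degree into {0, 1} (degree 5) and {2, 3, 4, 5, 6} (degree 2); every edge runs between the two parts, so G is the complete bipartite graph K_{2,5}. Automorphisms preserve the bipartition setwise (since the parts differ in size) and act as S_5 × S_2 within it; |Aut| = 240.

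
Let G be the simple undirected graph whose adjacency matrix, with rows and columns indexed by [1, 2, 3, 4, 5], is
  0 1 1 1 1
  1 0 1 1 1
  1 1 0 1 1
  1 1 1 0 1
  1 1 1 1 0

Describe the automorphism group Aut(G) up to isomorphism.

S_5

Every vertex has degree 4, so G is the complete graph K_5. Any permutation of the 5 vertices preserves K_5, so Aut(K_5) = S_5 of order 5! = 120.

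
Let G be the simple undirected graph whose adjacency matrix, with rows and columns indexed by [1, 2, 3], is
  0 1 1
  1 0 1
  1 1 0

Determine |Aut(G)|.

Every vertex has degree 2, so G is the complete graph K_3. Any permutation of the 3 vertices preserves K_3, so Aut(K_3) = S_3 of order 3! = 6.

6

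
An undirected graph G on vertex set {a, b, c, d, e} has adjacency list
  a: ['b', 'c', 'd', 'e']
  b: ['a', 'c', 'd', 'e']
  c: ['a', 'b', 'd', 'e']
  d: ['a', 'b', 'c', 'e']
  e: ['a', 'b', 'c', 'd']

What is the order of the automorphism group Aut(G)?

120

All 5 vertices are pairwise adjacent: G = K_5. Every bijection on the vertex set is an automorphism of K_5; hence Aut(K_5) ≅ S_5, order 120.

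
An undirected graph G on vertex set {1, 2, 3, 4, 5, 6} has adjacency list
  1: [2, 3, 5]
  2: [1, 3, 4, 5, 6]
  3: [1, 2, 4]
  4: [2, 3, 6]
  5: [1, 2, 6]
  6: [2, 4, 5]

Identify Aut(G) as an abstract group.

D_5

Vertex 2 is the unique vertex of degree 5; the remaining 5 vertices each have degree 3 and induce a cycle, so G is the wheel on 6 vertices with hub 2. Every automorphism fixes the hub and acts on the rim 5-cycle, so Aut(G) ≅ Aut(C_5) = D_5 of order 10.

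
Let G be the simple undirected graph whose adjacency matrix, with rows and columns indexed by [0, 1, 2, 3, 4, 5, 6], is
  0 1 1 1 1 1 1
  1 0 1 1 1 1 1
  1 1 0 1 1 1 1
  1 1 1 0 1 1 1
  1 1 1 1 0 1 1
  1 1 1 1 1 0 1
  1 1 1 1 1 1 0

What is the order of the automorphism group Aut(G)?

All 7 vertices are pairwise adjacent: G = K_7. Every bijection on the vertex set is an automorphism of K_7; hence Aut(K_7) ≅ S_7, order 5040.

5040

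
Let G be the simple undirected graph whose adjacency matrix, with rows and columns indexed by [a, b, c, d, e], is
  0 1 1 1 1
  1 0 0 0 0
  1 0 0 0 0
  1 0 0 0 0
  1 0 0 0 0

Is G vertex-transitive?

No

Vertex a is the only vertex of degree 4, so every automorphism fixes it; G is not vertex-transitive.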